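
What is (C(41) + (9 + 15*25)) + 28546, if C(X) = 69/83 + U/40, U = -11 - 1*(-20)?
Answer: 96051107/3320 ≈ 28931.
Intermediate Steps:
U = 9 (U = -11 + 20 = 9)
C(X) = 3507/3320 (C(X) = 69/83 + 9/40 = 3507/3320)
(C(41) + (9 + 15*25)) + 28546 = (3507/3320 + (9 + 15*25)) + 28546 = (3507/3320 + (9 + 375)) + 28546 = (3507/3320 + 384) + 28546 = 1278387/3320 + 28546 = 96051107/3320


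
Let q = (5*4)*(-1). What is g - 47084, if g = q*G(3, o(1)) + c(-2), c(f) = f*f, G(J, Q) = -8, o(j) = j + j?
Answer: -46920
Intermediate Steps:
o(j) = 2*j
q = -20 (q = 20*(-1) = -20)
c(f) = f**2
g = 164 (g = -20*(-8) + (-2)**2 = 160 + 4 = 164)
g - 47084 = 164 - 47084 = -46920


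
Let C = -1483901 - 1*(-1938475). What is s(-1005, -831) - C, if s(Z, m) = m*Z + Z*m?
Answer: 1215736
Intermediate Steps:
s(Z, m) = 2*Z*m (s(Z, m) = Z*m + Z*m = 2*Z*m)
C = 454574 (C = -1483901 + 1938475 = 454574)
s(-1005, -831) - C = 2*(-1005)*(-831) - 1*454574 = 1670310 - 454574 = 1215736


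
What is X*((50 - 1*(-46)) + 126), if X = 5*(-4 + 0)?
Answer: -4440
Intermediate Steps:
X = -20 (X = 5*(-4) = -20)
X*((50 - 1*(-46)) + 126) = -20*((50 - 1*(-46)) + 126) = -20*((50 + 46) + 126) = -20*(96 + 126) = -20*222 = -4440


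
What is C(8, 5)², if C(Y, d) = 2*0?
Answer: 0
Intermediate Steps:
C(Y, d) = 0
C(8, 5)² = 0² = 0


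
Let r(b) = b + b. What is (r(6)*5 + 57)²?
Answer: 13689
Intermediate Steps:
r(b) = 2*b
(r(6)*5 + 57)² = ((2*6)*5 + 57)² = (12*5 + 57)² = (60 + 57)² = 117² = 13689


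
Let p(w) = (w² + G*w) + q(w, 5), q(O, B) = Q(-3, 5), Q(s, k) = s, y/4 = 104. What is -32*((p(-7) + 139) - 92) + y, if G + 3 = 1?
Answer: -3008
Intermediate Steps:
G = -2 (G = -3 + 1 = -2)
y = 416 (y = 4*104 = 416)
q(O, B) = -3
p(w) = -3 + w² - 2*w (p(w) = (w² - 2*w) - 3 = -3 + w² - 2*w)
-32*((p(-7) + 139) - 92) + y = -32*(((-3 + (-7)² - 2*(-7)) + 139) - 92) + 416 = -32*(((-3 + 49 + 14) + 139) - 92) + 416 = -32*((60 + 139) - 92) + 416 = -32*(199 - 92) + 416 = -32*107 + 416 = -3424 + 416 = -3008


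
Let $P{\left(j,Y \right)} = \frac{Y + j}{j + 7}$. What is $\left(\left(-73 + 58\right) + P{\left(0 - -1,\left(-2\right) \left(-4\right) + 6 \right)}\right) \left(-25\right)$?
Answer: $\frac{2625}{8} \approx 328.13$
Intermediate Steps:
$P{\left(j,Y \right)} = \frac{Y + j}{7 + j}$
$\left(\left(-73 + 58\right) + P{\left(0 - -1,\left(-2\right) \left(-4\right) + 6 \right)}\right) \left(-25\right) = \left(\left(-73 + 58\right) + \frac{\left(\left(-2\right) \left(-4\right) + 6\right) + \left(0 - -1\right)}{7 + \left(0 - -1\right)}\right) \left(-25\right) = \left(-15 + \frac{\left(8 + 6\right) + \left(0 + 1\right)}{7 + \left(0 + 1\right)}\right) \left(-25\right) = \left(-15 + \frac{14 + 1}{7 + 1}\right) \left(-25\right) = \left(-15 + \frac{1}{8} \cdot 15\right) \left(-25\right) = \left(-15 + \frac{15}{8}\right) \left(-25\right) = \left(- \frac{105}{8}\right) \left(-25\right) = \frac{2625}{8}$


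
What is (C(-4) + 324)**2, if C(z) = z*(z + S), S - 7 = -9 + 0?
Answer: 121104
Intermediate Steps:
S = -2 (S = 7 + (-9 + 0) = 7 - 9 = -2)
C(z) = z*(-2 + z) (C(z) = z*(z - 2) = z*(-2 + z))
(C(-4) + 324)**2 = (-4*(-2 - 4) + 324)**2 = (-4*(-6) + 324)**2 = (24 + 324)**2 = 348**2 = 121104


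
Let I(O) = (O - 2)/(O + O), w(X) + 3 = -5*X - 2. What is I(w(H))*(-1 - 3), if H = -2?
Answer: -6/5 ≈ -1.2000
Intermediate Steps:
w(X) = -5 - 5*X (w(X) = -3 + (-5*X - 2) = -3 + (-2 - 5*X) = -5 - 5*X)
I(O) = (-2 + O)/(2*O) (I(O) = (-2 + O)/((2*O)) = (-2 + O)*(1/(2*O)) = (-2 + O)/(2*O))
I(w(H))*(-1 - 3) = ((-2 + (-5 - 5*(-2)))/(2*(-5 - 5*(-2))))*(-1 - 3) = ((-2 + (-5 + 10))/(2*(-5 + 10)))*(-4) = ((½)*(-2 + 5)/5)*(-4) = ((½)*(⅕)*3)*(-4) = (3/10)*(-4) = -6/5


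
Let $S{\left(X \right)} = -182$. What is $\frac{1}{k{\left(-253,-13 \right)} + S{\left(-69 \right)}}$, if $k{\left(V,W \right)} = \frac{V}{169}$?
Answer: $- \frac{169}{31011} \approx -0.0054497$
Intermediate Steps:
$k{\left(V,W \right)} = \frac{V}{169}$ ($k{\left(V,W \right)} = V \frac{1}{169} = \frac{V}{169}$)
$\frac{1}{k{\left(-253,-13 \right)} + S{\left(-69 \right)}} = \frac{1}{\frac{1}{169} \left(-253\right) - 182} = \frac{1}{- \frac{253}{169} - 182} = \frac{1}{- \frac{31011}{169}} = - \frac{169}{31011}$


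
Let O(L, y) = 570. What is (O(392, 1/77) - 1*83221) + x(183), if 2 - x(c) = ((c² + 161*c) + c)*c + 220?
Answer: -11636574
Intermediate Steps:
x(c) = -218 - c*(c² + 162*c) (x(c) = 2 - (((c² + 161*c) + c)*c + 220) = 2 - ((c² + 162*c)*c + 220) = 2 - (c*(c² + 162*c) + 220) = 2 - (220 + c*(c² + 162*c)) = 2 + (-220 - c*(c² + 162*c)) = -218 - c*(c² + 162*c))
(O(392, 1/77) - 1*83221) + x(183) = (570 - 1*83221) + (-218 - 1*183³ - 162*183²) = (570 - 83221) + (-218 - 1*6128487 - 162*33489) = -82651 + (-218 - 6128487 - 5425218) = -82651 - 11553923 = -11636574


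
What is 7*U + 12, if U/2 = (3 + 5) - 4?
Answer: 68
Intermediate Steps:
U = 8 (U = 2*((3 + 5) - 4) = 2*(8 - 4) = 2*4 = 8)
7*U + 12 = 7*8 + 12 = 56 + 12 = 68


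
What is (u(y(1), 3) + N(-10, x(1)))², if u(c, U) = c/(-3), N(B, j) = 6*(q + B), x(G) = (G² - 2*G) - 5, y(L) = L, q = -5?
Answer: 73441/9 ≈ 8160.1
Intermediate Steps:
x(G) = -5 + G² - 2*G
N(B, j) = -30 + 6*B (N(B, j) = 6*(-5 + B) = -30 + 6*B)
u(c, U) = -c/3 (u(c, U) = c*(-⅓) = -c/3)
(u(y(1), 3) + N(-10, x(1)))² = (-⅓*1 + (-30 + 6*(-10)))² = (-⅓ + (-30 - 60))² = (-⅓ - 90)² = (-271/3)² = 73441/9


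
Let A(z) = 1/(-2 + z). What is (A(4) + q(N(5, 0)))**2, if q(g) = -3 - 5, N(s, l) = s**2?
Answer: 225/4 ≈ 56.250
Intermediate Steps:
q(g) = -8
(A(4) + q(N(5, 0)))**2 = (1/(-2 + 4) - 8)**2 = (1/2 - 8)**2 = (-15/2)**2 = 225/4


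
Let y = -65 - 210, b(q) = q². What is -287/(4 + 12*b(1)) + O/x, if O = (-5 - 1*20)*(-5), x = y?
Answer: -3237/176 ≈ -18.392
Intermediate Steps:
y = -275
x = -275
O = 125 (O = (-5 - 20)*(-5) = -25*(-5) = 125)
-287/(4 + 12*b(1)) + O/x = -287/(4 + 12*1²) + 125/(-275) = -287/(4 + 12*1) + 125*(-1/275) = -287/(4 + 12) - 5/11 = -287/16 - 5/11 = -3237/176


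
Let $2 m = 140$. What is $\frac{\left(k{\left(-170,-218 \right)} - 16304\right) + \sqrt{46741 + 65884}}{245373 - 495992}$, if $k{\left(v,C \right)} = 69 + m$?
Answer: $\frac{16165}{250619} - \frac{5 \sqrt{4505}}{250619} \approx 0.063161$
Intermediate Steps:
$m = 70$ ($m = \frac{1}{2} \cdot 140 = 70$)
$k{\left(v,C \right)} = 139$ ($k{\left(v,C \right)} = 69 + 70 = 139$)
$\frac{\left(k{\left(-170,-218 \right)} - 16304\right) + \sqrt{46741 + 65884}}{245373 - 495992} = \frac{\left(139 - 16304\right) + \sqrt{46741 + 65884}}{245373 - 495992} = \frac{\left(139 - 16304\right) + \sqrt{112625}}{-250619} = \left(-16165 + 5 \sqrt{4505}\right) \left(- \frac{1}{250619}\right) = \frac{16165}{250619} - \frac{5 \sqrt{4505}}{250619}$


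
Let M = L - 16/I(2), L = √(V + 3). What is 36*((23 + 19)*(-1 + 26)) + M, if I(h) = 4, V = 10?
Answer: 37796 + √13 ≈ 37800.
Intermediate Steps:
L = √13 (L = √(10 + 3) = √13 ≈ 3.6056)
M = -4 + √13 (M = √13 - 16/4 = √13 - 1*4 = √13 - 4 = -4 + √13 ≈ -0.39445)
36*((23 + 19)*(-1 + 26)) + M = 36*((23 + 19)*(-1 + 26)) + (-4 + √13) = 36*(42*25) + (-4 + √13) = 36*1050 + (-4 + √13) = 37800 + (-4 + √13) = 37796 + √13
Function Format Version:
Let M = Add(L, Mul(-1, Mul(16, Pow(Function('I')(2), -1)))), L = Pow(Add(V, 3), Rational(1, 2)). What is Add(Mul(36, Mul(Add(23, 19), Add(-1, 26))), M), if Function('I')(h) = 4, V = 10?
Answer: Add(37796, Pow(13, Rational(1, 2))) ≈ 37800.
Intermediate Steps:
L = Pow(13, Rational(1, 2)) (L = Pow(Add(10, 3), Rational(1, 2)) = Pow(13, Rational(1, 2)) ≈ 3.6056)
M = Add(-4, Pow(13, Rational(1, 2))) (M = Add(Pow(13, Rational(1, 2)), Mul(-1, Mul(16, Pow(4, -1)))) = Add(Pow(13, Rational(1, 2)), Mul(-1, Mul(16, Rational(1, 4)))) = Add(Pow(13, Rational(1, 2)), Mul(-1, 4)) = Add(Pow(13, Rational(1, 2)), -4) = Add(-4, Pow(13, Rational(1, 2))) ≈ -0.39445)
Add(Mul(36, Mul(Add(23, 19), Add(-1, 26))), M) = Add(Mul(36, Mul(Add(23, 19), Add(-1, 26))), Add(-4, Pow(13, Rational(1, 2)))) = Add(Mul(36, Mul(42, 25)), Add(-4, Pow(13, Rational(1, 2)))) = Add(Mul(36, 1050), Add(-4, Pow(13, Rational(1, 2)))) = Add(37800, Add(-4, Pow(13, Rational(1, 2)))) = Add(37796, Pow(13, Rational(1, 2)))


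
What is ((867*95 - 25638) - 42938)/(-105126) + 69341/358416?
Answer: 391223957/6279806736 ≈ 0.062299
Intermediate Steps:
((867*95 - 25638) - 42938)/(-105126) + 69341/358416 = ((82365 - 25638) - 42938)*(-1/105126) + 69341*(1/358416) = (56727 - 42938)*(-1/105126) + 69341/358416 = 13789*(-1/105126) + 69341/358416 = -13789/105126 + 69341/358416 = 391223957/6279806736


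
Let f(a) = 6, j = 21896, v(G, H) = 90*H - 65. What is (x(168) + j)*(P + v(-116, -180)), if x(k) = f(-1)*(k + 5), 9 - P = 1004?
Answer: -395840840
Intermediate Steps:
v(G, H) = -65 + 90*H
P = -995 (P = 9 - 1*1004 = 9 - 1004 = -995)
x(k) = 30 + 6*k (x(k) = 6*(k + 5) = 6*(5 + k) = 30 + 6*k)
(x(168) + j)*(P + v(-116, -180)) = ((30 + 6*168) + 21896)*(-995 + (-65 + 90*(-180))) = ((30 + 1008) + 21896)*(-995 + (-65 - 16200)) = (1038 + 21896)*(-995 - 16265) = 22934*(-17260) = -395840840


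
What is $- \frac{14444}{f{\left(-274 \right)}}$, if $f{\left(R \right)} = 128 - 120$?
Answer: $- \frac{3611}{2} \approx -1805.5$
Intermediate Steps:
$f{\left(R \right)} = 8$
$- \frac{14444}{f{\left(-274 \right)}} = - \frac{14444}{8} = \left(-14444\right) \frac{1}{8} = - \frac{3611}{2}$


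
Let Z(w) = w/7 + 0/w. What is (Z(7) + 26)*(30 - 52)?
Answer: -594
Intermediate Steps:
Z(w) = w/7 (Z(w) = w*(⅐) + 0 = w/7 + 0 = w/7)
(Z(7) + 26)*(30 - 52) = ((⅐)*7 + 26)*(30 - 52) = (1 + 26)*(-22) = 27*(-22) = -594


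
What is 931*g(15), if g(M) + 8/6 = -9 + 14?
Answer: 10241/3 ≈ 3413.7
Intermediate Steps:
g(M) = 11/3 (g(M) = -4/3 + (-9 + 14) = -4/3 + 5 = 11/3)
931*g(15) = 931*(11/3) = 10241/3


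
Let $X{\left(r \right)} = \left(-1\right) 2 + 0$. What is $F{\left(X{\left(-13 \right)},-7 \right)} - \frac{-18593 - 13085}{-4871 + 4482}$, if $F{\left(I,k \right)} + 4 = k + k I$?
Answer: $- \frac{30511}{389} \approx -78.434$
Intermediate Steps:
$X{\left(r \right)} = -2$ ($X{\left(r \right)} = -2 + 0 = -2$)
$F{\left(I,k \right)} = -4 + k + I k$ ($F{\left(I,k \right)} = -4 + \left(k + k I\right) = -4 + \left(k + I k\right) = -4 + k + I k$)
$F{\left(X{\left(-13 \right)},-7 \right)} - \frac{-18593 - 13085}{-4871 + 4482} = \left(-4 - 7 - -14\right) - \frac{-18593 - 13085}{-4871 + 4482} = \left(-4 - 7 + 14\right) - - \frac{31678}{-389} = 3 - \left(-31678\right) \left(- \frac{1}{389}\right) = 3 - \frac{31678}{389} = - \frac{30511}{389}$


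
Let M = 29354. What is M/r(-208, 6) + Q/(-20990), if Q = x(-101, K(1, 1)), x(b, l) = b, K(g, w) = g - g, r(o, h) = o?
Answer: -11848451/83960 ≈ -141.12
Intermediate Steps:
K(g, w) = 0
Q = -101
M/r(-208, 6) + Q/(-20990) = 29354/(-208) - 101/(-20990) = 29354*(-1/208) - 101*(-1/20990) = -1129/8 + 101/20990 = -11848451/83960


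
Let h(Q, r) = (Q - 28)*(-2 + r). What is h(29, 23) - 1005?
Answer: -984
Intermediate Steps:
h(Q, r) = (-28 + Q)*(-2 + r)
h(29, 23) - 1005 = (56 - 28*23 - 2*29 + 29*23) - 1005 = (56 - 644 - 58 + 667) - 1005 = 21 - 1005 = -984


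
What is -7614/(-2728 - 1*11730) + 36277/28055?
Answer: 369051818/202809595 ≈ 1.8197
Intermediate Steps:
-7614/(-2728 - 1*11730) + 36277/28055 = -7614/(-2728 - 11730) + 36277*(1/28055) = -7614/(-14458) + 36277/28055 = -7614*(-1/14458) + 36277/28055 = 3807/7229 + 36277/28055 = 369051818/202809595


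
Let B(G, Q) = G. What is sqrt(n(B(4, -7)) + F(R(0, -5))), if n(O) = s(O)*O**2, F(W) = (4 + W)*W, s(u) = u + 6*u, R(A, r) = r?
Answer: sqrt(453) ≈ 21.284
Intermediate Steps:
s(u) = 7*u
F(W) = W*(4 + W)
n(O) = 7*O**3 (n(O) = (7*O)*O**2 = 7*O**3)
sqrt(n(B(4, -7)) + F(R(0, -5))) = sqrt(7*4**3 - 5*(4 - 5)) = sqrt(7*64 - 5*(-1)) = sqrt(448 + 5) = sqrt(453)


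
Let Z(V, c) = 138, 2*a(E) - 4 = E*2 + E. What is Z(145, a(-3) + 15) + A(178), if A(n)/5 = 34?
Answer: 308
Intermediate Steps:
A(n) = 170 (A(n) = 5*34 = 170)
a(E) = 2 + 3*E/2 (a(E) = 2 + (E*2 + E)/2 = 2 + (2*E + E)/2 = 2 + (3*E)/2 = 2 + 3*E/2)
Z(145, a(-3) + 15) + A(178) = 138 + 170 = 308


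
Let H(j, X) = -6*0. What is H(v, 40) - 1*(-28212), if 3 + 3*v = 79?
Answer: 28212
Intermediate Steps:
v = 76/3 (v = -1 + (⅓)*79 = -1 + 79/3 = 76/3 ≈ 25.333)
H(j, X) = 0
H(v, 40) - 1*(-28212) = 0 - 1*(-28212) = 0 + 28212 = 28212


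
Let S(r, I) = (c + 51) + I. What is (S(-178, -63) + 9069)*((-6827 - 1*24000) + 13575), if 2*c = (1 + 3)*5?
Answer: -156423884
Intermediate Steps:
c = 10 (c = ((1 + 3)*5)/2 = (4*5)/2 = (1/2)*20 = 10)
S(r, I) = 61 + I (S(r, I) = (10 + 51) + I = 61 + I)
(S(-178, -63) + 9069)*((-6827 - 1*24000) + 13575) = ((61 - 63) + 9069)*((-6827 - 1*24000) + 13575) = (-2 + 9069)*((-6827 - 24000) + 13575) = 9067*(-30827 + 13575) = 9067*(-17252) = -156423884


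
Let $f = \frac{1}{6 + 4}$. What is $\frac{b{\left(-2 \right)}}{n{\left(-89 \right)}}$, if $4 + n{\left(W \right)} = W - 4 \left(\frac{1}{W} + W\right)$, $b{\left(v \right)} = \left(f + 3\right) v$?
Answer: $- \frac{2759}{117055} \approx -0.02357$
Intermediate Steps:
$f = \frac{1}{10} \approx 0.1$
$b{\left(v \right)} = \frac{31 v}{10}$ ($b{\left(v \right)} = \left(\frac{1}{10} + 3\right) v = \frac{31 v}{10}$)
$n{\left(W \right)} = -4 - \frac{4}{W} - 3 W$ ($n{\left(W \right)} = -4 + \left(W - 4 \left(\frac{1}{W} + W\right)\right) = -4 + \left(W - 4 \left(W + \frac{1}{W}\right)\right) = -4 - \left(3 W + \frac{4}{W}\right) = -4 - \frac{4}{W} - 3 W$)
$\frac{b{\left(-2 \right)}}{n{\left(-89 \right)}} = \frac{\frac{31}{10} \left(-2\right)}{-4 - \frac{4}{-89} - -267} = - \frac{31}{5 \left(-4 - - \frac{4}{89} + 267\right)} = - \frac{31}{5 \left(-4 + \frac{4}{89} + 267\right)} = - \frac{31}{5 \cdot \frac{23411}{89}} = \left(- \frac{31}{5}\right) \frac{89}{23411} = - \frac{2759}{117055}$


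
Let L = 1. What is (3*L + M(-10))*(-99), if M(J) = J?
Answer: 693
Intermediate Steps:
(3*L + M(-10))*(-99) = (3*1 - 10)*(-99) = (3 - 10)*(-99) = -7*(-99) = 693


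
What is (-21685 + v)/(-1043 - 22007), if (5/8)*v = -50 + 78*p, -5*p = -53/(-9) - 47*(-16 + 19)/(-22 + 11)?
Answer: 18341341/19016250 ≈ 0.96451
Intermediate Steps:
p = -1852/495 (p = -(-53/(-9) - 47*(-16 + 19)/(-22 + 11))/5 = -(-53*(-⅑) - 47/((-11/3)))/5 = -(53/9 - 47/((-11*⅓)))/5 = -(53/9 - 47/(-11/3))/5 = -(53/9 - 47*(-3/11))/5 = -(53/9 + 141/11)/5 = -⅕*1852/99 = -1852/495 ≈ -3.7414)
v = -451216/825 (v = 8*(-50 + 78*(-1852/495))/5 = 8*(-50 - 48152/165)/5 = (8/5)*(-56402/165) = -451216/825 ≈ -546.93)
(-21685 + v)/(-1043 - 22007) = (-21685 - 451216/825)/(-1043 - 22007) = -18341341/825/(-23050) = -18341341/825*(-1/23050) = 18341341/19016250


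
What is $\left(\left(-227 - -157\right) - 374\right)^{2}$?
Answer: $197136$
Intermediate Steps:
$\left(\left(-227 - -157\right) - 374\right)^{2} = \left(\left(-227 + 157\right) - 374\right)^{2} = \left(-70 - 374\right)^{2} = \left(-444\right)^{2} = 197136$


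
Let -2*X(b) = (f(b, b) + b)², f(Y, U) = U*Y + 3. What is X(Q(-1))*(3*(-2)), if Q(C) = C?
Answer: 27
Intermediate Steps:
f(Y, U) = 3 + U*Y
X(b) = -(3 + b + b²)²/2 (X(b) = -((3 + b*b) + b)²/2 = -((3 + b²) + b)²/2 = -(3 + b + b²)²/2)
X(Q(-1))*(3*(-2)) = (-(3 - 1 + (-1)²)²/2)*(3*(-2)) = -(3 - 1 + 1)²/2*(-6) = -½*3²*(-6) = -½*9*(-6) = -9/2*(-6) = 27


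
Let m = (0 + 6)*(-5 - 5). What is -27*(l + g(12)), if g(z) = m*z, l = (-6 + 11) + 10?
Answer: 19035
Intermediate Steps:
l = 15 (l = 5 + 10 = 15)
m = -60 (m = 6*(-10) = -60)
g(z) = -60*z
-27*(l + g(12)) = -27*(15 - 60*12) = -27*(15 - 720) = -27*(-705) = 19035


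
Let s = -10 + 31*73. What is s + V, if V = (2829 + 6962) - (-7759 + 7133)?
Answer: 12670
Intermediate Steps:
s = 2253 (s = -10 + 2263 = 2253)
V = 10417 (V = 9791 - 1*(-626) = 9791 + 626 = 10417)
s + V = 2253 + 10417 = 12670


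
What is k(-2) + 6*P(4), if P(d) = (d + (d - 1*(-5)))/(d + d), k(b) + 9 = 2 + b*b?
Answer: 27/4 ≈ 6.7500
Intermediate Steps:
k(b) = -7 + b² (k(b) = -9 + (2 + b*b) = -9 + (2 + b²) = -7 + b²)
P(d) = (5 + 2*d)/(2*d) (P(d) = (d + (d + 5))/((2*d)) = (d + (5 + d))*(1/(2*d)) = (5 + 2*d)*(1/(2*d)) = (5 + 2*d)/(2*d))
k(-2) + 6*P(4) = (-7 + (-2)²) + 6*((5/2 + 4)/4) = (-7 + 4) + 6*((¼)*(13/2)) = -3 + 6*(13/8) = -3 + 39/4 = 27/4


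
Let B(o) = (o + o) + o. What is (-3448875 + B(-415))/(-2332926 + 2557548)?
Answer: -575020/37437 ≈ -15.360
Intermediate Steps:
B(o) = 3*o (B(o) = 2*o + o = 3*o)
(-3448875 + B(-415))/(-2332926 + 2557548) = (-3448875 + 3*(-415))/(-2332926 + 2557548) = (-3448875 - 1245)/224622 = -3450120*1/224622 = -575020/37437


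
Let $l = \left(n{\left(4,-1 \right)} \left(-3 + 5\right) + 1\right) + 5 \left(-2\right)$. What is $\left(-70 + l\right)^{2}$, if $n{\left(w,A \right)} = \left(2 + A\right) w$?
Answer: $5041$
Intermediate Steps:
$n{\left(w,A \right)} = w \left(2 + A\right)$
$l = -1$ ($l = \left(4 \left(2 - 1\right) \left(-3 + 5\right) + 1\right) + 5 \left(-2\right) = \left(4 \cdot 1 \cdot 2 + 1\right) - 10 = \left(4 \cdot 2 + 1\right) - 10 = \left(8 + 1\right) - 10 = 9 - 10 = -1$)
$\left(-70 + l\right)^{2} = \left(-70 - 1\right)^{2} = \left(-71\right)^{2} = 5041$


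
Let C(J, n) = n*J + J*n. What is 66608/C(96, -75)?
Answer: -4163/900 ≈ -4.6256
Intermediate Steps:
C(J, n) = 2*J*n (C(J, n) = J*n + J*n = 2*J*n)
66608/C(96, -75) = 66608/((2*96*(-75))) = 66608/(-14400) = 66608*(-1/14400) = -4163/900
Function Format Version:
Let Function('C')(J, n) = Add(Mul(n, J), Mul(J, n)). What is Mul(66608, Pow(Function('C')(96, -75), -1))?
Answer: Rational(-4163, 900) ≈ -4.6256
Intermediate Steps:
Function('C')(J, n) = Mul(2, J, n) (Function('C')(J, n) = Add(Mul(J, n), Mul(J, n)) = Mul(2, J, n))
Mul(66608, Pow(Function('C')(96, -75), -1)) = Mul(66608, Pow(Mul(2, 96, -75), -1)) = Mul(66608, Pow(-14400, -1)) = Mul(66608, Rational(-1, 14400)) = Rational(-4163, 900)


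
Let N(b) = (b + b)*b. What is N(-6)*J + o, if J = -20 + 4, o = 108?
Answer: -1044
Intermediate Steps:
N(b) = 2*b² (N(b) = (2*b)*b = 2*b²)
J = -16
N(-6)*J + o = (2*(-6)²)*(-16) + 108 = (2*36)*(-16) + 108 = 72*(-16) + 108 = -1152 + 108 = -1044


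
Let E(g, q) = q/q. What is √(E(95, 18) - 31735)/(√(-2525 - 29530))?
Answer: √113025930/10685 ≈ 0.99498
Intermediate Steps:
E(g, q) = 1
√(E(95, 18) - 31735)/(√(-2525 - 29530)) = √(1 - 31735)/(√(-2525 - 29530)) = √(-31734)/(√(-32055)) = (3*I*√3526)/((I*√32055)) = (3*I*√3526)*(-I*√32055/32055) = √113025930/10685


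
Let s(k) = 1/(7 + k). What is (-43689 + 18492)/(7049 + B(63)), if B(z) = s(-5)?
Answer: -50394/14099 ≈ -3.5743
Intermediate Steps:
B(z) = 1/2 (B(z) = 1/(7 - 5) = 1/2)
(-43689 + 18492)/(7049 + B(63)) = (-43689 + 18492)/(7049 + 1/2) = -25197/14099/2 = -25197*2/14099 = -50394/14099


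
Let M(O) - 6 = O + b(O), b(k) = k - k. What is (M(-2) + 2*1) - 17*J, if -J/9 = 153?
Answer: 23415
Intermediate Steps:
J = -1377 (J = -9*153 = -1377)
b(k) = 0
M(O) = 6 + O (M(O) = 6 + (O + 0) = 6 + O)
(M(-2) + 2*1) - 17*J = ((6 - 2) + 2*1) - 17*(-1377) = (4 + 2) + 23409 = 6 + 23409 = 23415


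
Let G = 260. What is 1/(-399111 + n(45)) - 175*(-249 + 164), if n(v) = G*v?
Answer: 5762738624/387411 ≈ 14875.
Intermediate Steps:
n(v) = 260*v
1/(-399111 + n(45)) - 175*(-249 + 164) = 1/(-399111 + 260*45) - 175*(-249 + 164) = 1/(-399111 + 11700) - 175*(-85) = 1/(-387411) - 1*(-14875) = -1/387411 + 14875 = 5762738624/387411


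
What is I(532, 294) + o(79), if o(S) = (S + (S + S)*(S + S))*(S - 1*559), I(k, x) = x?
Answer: -12020346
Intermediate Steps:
o(S) = (-559 + S)*(S + 4*S**2) (o(S) = (S + (2*S)*(2*S))*(S - 559) = (S + 4*S**2)*(-559 + S) = (-559 + S)*(S + 4*S**2))
I(532, 294) + o(79) = 294 + 79*(-559 - 2235*79 + 4*79**2) = 294 + 79*(-559 - 176565 + 4*6241) = 294 + 79*(-559 - 176565 + 24964) = 294 + 79*(-152160) = 294 - 12020640 = -12020346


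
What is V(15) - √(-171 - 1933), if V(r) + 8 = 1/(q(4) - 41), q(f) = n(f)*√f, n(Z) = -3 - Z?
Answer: -441/55 - 2*I*√526 ≈ -8.0182 - 45.869*I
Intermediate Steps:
q(f) = √f*(-3 - f) (q(f) = (-3 - f)*√f = √f*(-3 - f))
V(r) = -441/55 (V(r) = -8 + 1/(√4*(-3 - 1*4) - 41) = -8 + 1/(2*(-3 - 4) - 41) = -8 + 1/(2*(-7) - 41) = -8 + 1/(-14 - 41) = -8 + 1/(-55) = -8 - 1/55 = -441/55)
V(15) - √(-171 - 1933) = -441/55 - √(-171 - 1933) = -441/55 - √(-2104) = -441/55 - 2*I*√526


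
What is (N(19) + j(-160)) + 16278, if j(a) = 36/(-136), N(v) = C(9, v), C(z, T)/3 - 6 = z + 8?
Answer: 555789/34 ≈ 16347.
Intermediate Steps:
C(z, T) = 42 + 3*z (C(z, T) = 18 + 3*(z + 8) = 18 + 3*(8 + z) = 18 + (24 + 3*z) = 42 + 3*z)
N(v) = 69 (N(v) = 42 + 3*9 = 42 + 27 = 69)
j(a) = -9/34 (j(a) = 36*(-1/136) = -9/34)
(N(19) + j(-160)) + 16278 = (69 - 9/34) + 16278 = 2337/34 + 16278 = 555789/34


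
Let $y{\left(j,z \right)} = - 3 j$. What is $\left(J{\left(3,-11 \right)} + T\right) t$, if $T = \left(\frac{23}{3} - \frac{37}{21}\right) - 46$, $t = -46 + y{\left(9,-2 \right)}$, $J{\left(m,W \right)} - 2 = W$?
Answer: $\frac{75263}{21} \approx 3584.0$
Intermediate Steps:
$J{\left(m,W \right)} = 2 + W$
$t = -73$ ($t = -46 - 27 = -73$)
$T = - \frac{842}{21}$ ($T = \left(23 \cdot \frac{1}{3} - \frac{37}{21}\right) - 46 = \left(\frac{23}{3} - \frac{37}{21}\right) - 46 = \frac{124}{21} - 46 = - \frac{842}{21} \approx -40.095$)
$\left(J{\left(3,-11 \right)} + T\right) t = \left(\left(2 - 11\right) - \frac{842}{21}\right) \left(-73\right) = \left(-9 - \frac{842}{21}\right) \left(-73\right) = \left(- \frac{1031}{21}\right) \left(-73\right) = \frac{75263}{21}$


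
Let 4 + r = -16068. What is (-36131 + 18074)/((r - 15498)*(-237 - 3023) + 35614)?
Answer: -6019/34317938 ≈ -0.00017539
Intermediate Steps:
r = -16072 (r = -4 - 16068 = -16072)
(-36131 + 18074)/((r - 15498)*(-237 - 3023) + 35614) = (-36131 + 18074)/((-16072 - 15498)*(-237 - 3023) + 35614) = -18057/(-31570*(-3260) + 35614) = -18057/(102918200 + 35614) = -18057/102953814 = -18057*1/102953814 = -6019/34317938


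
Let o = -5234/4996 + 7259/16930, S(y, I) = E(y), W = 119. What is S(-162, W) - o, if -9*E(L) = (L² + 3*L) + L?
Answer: -30062457333/10572785 ≈ -2843.4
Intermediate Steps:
E(L) = -4*L/9 - L²/9 (E(L) = -((L² + 3*L) + L)/9 = -(L² + 4*L)/9 = -4*L/9 - L²/9)
S(y, I) = -y*(4 + y)/9
o = -6543207/10572785 (o = -5234*1/4996 + 7259*(1/16930) = -2617/2498 + 7259/16930 = -6543207/10572785 ≈ -0.61887)
S(-162, W) - o = -⅑*(-162)*(4 - 162) - 1*(-6543207/10572785) = -⅑*(-162)*(-158) + 6543207/10572785 = -2844 + 6543207/10572785 = -30062457333/10572785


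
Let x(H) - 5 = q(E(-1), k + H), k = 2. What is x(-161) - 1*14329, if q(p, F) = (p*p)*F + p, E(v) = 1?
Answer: -14482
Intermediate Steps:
q(p, F) = p + F*p² (q(p, F) = p²*F + p = F*p² + p = p + F*p²)
x(H) = 8 + H (x(H) = 5 + 1*(1 + (2 + H)*1) = 5 + 1*(1 + (2 + H)) = 5 + 1*(3 + H) = 5 + (3 + H) = 8 + H)
x(-161) - 1*14329 = (8 - 161) - 1*14329 = -153 - 14329 = -14482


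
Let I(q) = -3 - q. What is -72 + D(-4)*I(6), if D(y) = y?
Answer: -36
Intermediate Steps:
-72 + D(-4)*I(6) = -72 - 4*(-3 - 1*6) = -72 - 4*(-3 - 6) = -72 - 4*(-9) = -72 + 36 = -36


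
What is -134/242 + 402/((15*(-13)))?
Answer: -20569/7865 ≈ -2.6153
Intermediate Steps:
-134/242 + 402/((15*(-13))) = -134*1/242 + 402/(-195) = -67/121 + 402*(-1/195) = -67/121 - 134/65 = -20569/7865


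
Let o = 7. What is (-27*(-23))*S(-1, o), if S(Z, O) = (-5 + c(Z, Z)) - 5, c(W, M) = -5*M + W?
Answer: -3726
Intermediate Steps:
c(W, M) = W - 5*M
S(Z, O) = -10 - 4*Z (S(Z, O) = (-5 + (Z - 5*Z)) - 5 = (-5 - 4*Z) - 5 = -10 - 4*Z)
(-27*(-23))*S(-1, o) = (-27*(-23))*(-10 - 4*(-1)) = 621*(-10 + 4) = 621*(-6) = -3726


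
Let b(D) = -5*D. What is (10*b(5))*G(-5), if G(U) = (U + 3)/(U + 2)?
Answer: -500/3 ≈ -166.67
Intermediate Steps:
G(U) = (3 + U)/(2 + U)
(10*b(5))*G(-5) = (10*(-5*5))*((3 - 5)/(2 - 5)) = (10*(-25))*(-2/(-3)) = -(-250)*(-2)/3 = -250*2/3 = -500/3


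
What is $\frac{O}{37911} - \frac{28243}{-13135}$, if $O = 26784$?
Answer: $\frac{474176071}{165986995} \approx 2.8567$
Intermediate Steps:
$\frac{O}{37911} - \frac{28243}{-13135} = \frac{26784}{37911} - \frac{28243}{-13135} = 26784 \cdot \frac{1}{37911} - - \frac{28243}{13135} = \frac{8928}{12637} + \frac{28243}{13135} = \frac{474176071}{165986995}$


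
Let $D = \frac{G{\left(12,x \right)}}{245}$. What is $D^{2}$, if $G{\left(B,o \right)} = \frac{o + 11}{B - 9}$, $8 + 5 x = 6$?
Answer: $\frac{2809}{13505625} \approx 0.00020799$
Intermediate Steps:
$x = - \frac{2}{5}$ ($x = - \frac{8}{5} + \frac{1}{5} \cdot 6 = - \frac{8}{5} + \frac{6}{5} = - \frac{2}{5} \approx -0.4$)
$G{\left(B,o \right)} = \frac{11 + o}{-9 + B}$
$D = \frac{53}{3675}$ ($D = \frac{\frac{1}{-9 + 12} \left(11 - \frac{2}{5}\right)}{245} = \frac{1}{3} \cdot \frac{53}{5} \cdot \frac{1}{245} = \frac{53}{15} \cdot \frac{1}{245} = \frac{53}{3675} \approx 0.014422$)
$D^{2} = \left(\frac{53}{3675}\right)^{2} = \frac{2809}{13505625}$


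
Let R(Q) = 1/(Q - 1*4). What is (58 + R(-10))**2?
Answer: 657721/196 ≈ 3355.7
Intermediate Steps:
R(Q) = 1/(-4 + Q) (R(Q) = 1/(Q - 4) = 1/(-4 + Q))
(58 + R(-10))**2 = (58 + 1/(-4 - 10))**2 = (58 + 1/(-14))**2 = (58 - 1/14)**2 = (811/14)**2 = 657721/196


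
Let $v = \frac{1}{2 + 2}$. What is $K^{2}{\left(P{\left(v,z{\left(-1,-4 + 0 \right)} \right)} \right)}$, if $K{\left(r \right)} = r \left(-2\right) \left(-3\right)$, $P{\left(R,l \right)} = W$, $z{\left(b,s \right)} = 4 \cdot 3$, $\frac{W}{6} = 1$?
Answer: $1296$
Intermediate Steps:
$W = 6$ ($W = 6 \cdot 1 = 6$)
$z{\left(b,s \right)} = 12$
$v = \frac{1}{4} \approx 0.25$
$P{\left(R,l \right)} = 6$
$K{\left(r \right)} = 6 r$ ($K{\left(r \right)} = - 2 r \left(-3\right) = 6 r$)
$K^{2}{\left(P{\left(v,z{\left(-1,-4 + 0 \right)} \right)} \right)} = \left(6 \cdot 6\right)^{2} = 36^{2} = 1296$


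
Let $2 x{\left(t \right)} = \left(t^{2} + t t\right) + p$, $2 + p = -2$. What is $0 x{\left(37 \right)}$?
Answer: $0$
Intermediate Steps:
$p = -4$ ($p = -2 - 2 = -4$)
$x{\left(t \right)} = -2 + t^{2}$ ($x{\left(t \right)} = \frac{\left(t^{2} + t t\right) - 4}{2} = \frac{\left(t^{2} + t^{2}\right) - 4}{2} = \frac{2 t^{2} - 4}{2} = \frac{-4 + 2 t^{2}}{2} = -2 + t^{2}$)
$0 x{\left(37 \right)} = 0 \left(-2 + 37^{2}\right) = 0 \left(-2 + 1369\right) = 0 \cdot 1367 = 0$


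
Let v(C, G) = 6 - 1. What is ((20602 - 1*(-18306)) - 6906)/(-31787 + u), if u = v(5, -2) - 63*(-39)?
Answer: -32002/29325 ≈ -1.0913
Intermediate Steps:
v(C, G) = 5
u = 2462 (u = 5 - 63*(-39) = 5 + 2457 = 2462)
((20602 - 1*(-18306)) - 6906)/(-31787 + u) = ((20602 - 1*(-18306)) - 6906)/(-31787 + 2462) = ((20602 + 18306) - 6906)/(-29325) = (38908 - 6906)*(-1/29325) = 32002*(-1/29325) = -32002/29325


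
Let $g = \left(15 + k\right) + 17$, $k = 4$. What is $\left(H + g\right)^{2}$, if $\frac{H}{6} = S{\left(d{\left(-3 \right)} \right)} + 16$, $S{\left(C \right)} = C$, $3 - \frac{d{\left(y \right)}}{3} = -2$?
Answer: $49284$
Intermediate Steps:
$d{\left(y \right)} = 15$ ($d{\left(y \right)} = 9 - -6 = 9 + 6 = 15$)
$g = 36$ ($g = \left(15 + 4\right) + 17 = 19 + 17 = 36$)
$H = 186$ ($H = 6 \left(15 + 16\right) = 6 \cdot 31 = 186$)
$\left(H + g\right)^{2} = \left(186 + 36\right)^{2} = 222^{2} = 49284$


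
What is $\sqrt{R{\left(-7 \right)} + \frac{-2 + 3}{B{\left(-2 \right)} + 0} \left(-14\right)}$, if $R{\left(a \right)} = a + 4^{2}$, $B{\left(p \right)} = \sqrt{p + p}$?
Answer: $\sqrt{9 + 7 i} \approx 3.1939 + 1.0958 i$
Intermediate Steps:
$B{\left(p \right)} = \sqrt{2} \sqrt{p}$ ($B{\left(p \right)} = \sqrt{2 p} = \sqrt{2} \sqrt{p}$)
$R{\left(a \right)} = 16 + a$ ($R{\left(a \right)} = a + 16 = 16 + a$)
$\sqrt{R{\left(-7 \right)} + \frac{-2 + 3}{B{\left(-2 \right)} + 0} \left(-14\right)} = \sqrt{\left(16 - 7\right) + \frac{-2 + 3}{\sqrt{2} \sqrt{-2} + 0} \left(-14\right)} = \sqrt{9 + 1 \frac{1}{\sqrt{2} i \sqrt{2} + 0} \left(-14\right)} = \sqrt{9 + 1 \frac{1}{2 i + 0} \left(-14\right)} = \sqrt{9 + 1 \frac{1}{2 i} \left(-14\right)} = \sqrt{9 + 1 \left(- \frac{i}{2}\right) \left(-14\right)} = \sqrt{9 + - \frac{i}{2} \left(-14\right)} = \sqrt{9 + 7 i}$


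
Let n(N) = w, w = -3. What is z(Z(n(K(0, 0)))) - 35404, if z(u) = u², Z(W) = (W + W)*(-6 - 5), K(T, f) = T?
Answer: -31048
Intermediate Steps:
n(N) = -3
Z(W) = -22*W (Z(W) = (2*W)*(-11) = -22*W)
z(Z(n(K(0, 0)))) - 35404 = (-22*(-3))² - 35404 = 66² - 35404 = 4356 - 35404 = -31048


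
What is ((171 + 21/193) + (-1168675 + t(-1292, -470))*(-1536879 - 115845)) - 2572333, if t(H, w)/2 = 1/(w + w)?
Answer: 87602939943933791/45355 ≈ 1.9315e+12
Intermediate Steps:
t(H, w) = 1/w (t(H, w) = 2/(w + w) = 2/((2*w)) = 2*(1/(2*w)) = 1/w)
((171 + 21/193) + (-1168675 + t(-1292, -470))*(-1536879 - 115845)) - 2572333 = ((171 + 21/193) + (-1168675 + 1/(-470))*(-1536879 - 115845)) - 2572333 = ((171 + 21*(1/193)) + (-1168675 - 1/470)*(-1652724)) - 2572333 = ((171 + 21/193) - 549277251/470*(-1652724)) - 2572333 = (33024/193 + 453901847690862/235) - 2572333 = 87603056612097006/45355 - 2572333 = 87602939943933791/45355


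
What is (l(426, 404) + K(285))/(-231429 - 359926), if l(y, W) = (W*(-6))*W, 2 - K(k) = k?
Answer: 979579/591355 ≈ 1.6565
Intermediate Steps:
K(k) = 2 - k
l(y, W) = -6*W**2 (l(y, W) = (-6*W)*W = -6*W**2)
(l(426, 404) + K(285))/(-231429 - 359926) = (-6*404**2 + (2 - 1*285))/(-231429 - 359926) = (-6*163216 + (2 - 285))/(-591355) = (-979296 - 283)*(-1/591355) = -979579*(-1/591355) = 979579/591355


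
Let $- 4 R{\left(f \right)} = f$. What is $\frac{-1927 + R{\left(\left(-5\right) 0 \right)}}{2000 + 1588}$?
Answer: $- \frac{1927}{3588} \approx -0.53707$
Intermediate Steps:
$R{\left(f \right)} = - \frac{f}{4}$
$\frac{-1927 + R{\left(\left(-5\right) 0 \right)}}{2000 + 1588} = \frac{-1927 - \frac{\left(-5\right) 0}{4}}{2000 + 1588} = \frac{-1927 - 0}{3588} = \left(-1927 + 0\right) \frac{1}{3588} = \left(-1927\right) \frac{1}{3588} = - \frac{1927}{3588}$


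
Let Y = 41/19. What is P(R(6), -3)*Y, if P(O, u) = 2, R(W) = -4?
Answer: 82/19 ≈ 4.3158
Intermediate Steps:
Y = 41/19 (Y = 41*(1/19) = 41/19 ≈ 2.1579)
P(R(6), -3)*Y = 2*(41/19) = 82/19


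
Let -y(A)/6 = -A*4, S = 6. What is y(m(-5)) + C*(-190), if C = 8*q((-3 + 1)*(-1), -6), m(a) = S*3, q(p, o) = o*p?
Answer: 18672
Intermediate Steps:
m(a) = 18 (m(a) = 6*3 = 18)
y(A) = 24*A (y(A) = -6*(-A)*4 = -(-24)*A = 24*A)
C = -96 (C = 8*(-6*(-3 + 1)*(-1)) = 8*(-(-12)*(-1)) = 8*(-6*2) = 8*(-12) = -96)
y(m(-5)) + C*(-190) = 24*18 - 96*(-190) = 432 + 18240 = 18672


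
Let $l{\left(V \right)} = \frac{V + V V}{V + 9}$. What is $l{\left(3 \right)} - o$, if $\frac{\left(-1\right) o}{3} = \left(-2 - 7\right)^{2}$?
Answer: $244$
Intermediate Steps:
$o = -243$ ($o = - 3 \left(-2 - 7\right)^{2} = - 3 \left(-9\right)^{2} = \left(-3\right) 81 = -243$)
$l{\left(V \right)} = \frac{V + V^{2}}{9 + V}$
$l{\left(3 \right)} - o = \frac{3 \left(1 + 3\right)}{9 + 3} - -243 = 3 \cdot \frac{1}{12} \cdot 4 + 243 = 1 + 243 = 244$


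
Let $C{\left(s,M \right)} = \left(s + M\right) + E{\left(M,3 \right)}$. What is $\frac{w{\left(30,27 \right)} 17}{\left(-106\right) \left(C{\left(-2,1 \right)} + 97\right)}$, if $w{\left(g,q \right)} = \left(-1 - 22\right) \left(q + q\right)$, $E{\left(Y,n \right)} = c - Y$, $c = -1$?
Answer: $\frac{10557}{4982} \approx 2.119$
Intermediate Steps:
$E{\left(Y,n \right)} = -1 - Y$
$w{\left(g,q \right)} = - 46 q$ ($w{\left(g,q \right)} = - 23 \cdot 2 q = - 46 q$)
$C{\left(s,M \right)} = -1 + s$ ($C{\left(s,M \right)} = \left(s + M\right) - \left(1 + M\right) = \left(M + s\right) - \left(1 + M\right) = -1 + s$)
$\frac{w{\left(30,27 \right)} 17}{\left(-106\right) \left(C{\left(-2,1 \right)} + 97\right)} = \frac{\left(-46\right) 27 \cdot 17}{\left(-106\right) \left(\left(-1 - 2\right) + 97\right)} = \frac{\left(-1242\right) 17}{\left(-106\right) \left(-3 + 97\right)} = - \frac{21114}{\left(-106\right) 94} = - \frac{21114}{-9964} = \left(-21114\right) \left(- \frac{1}{9964}\right) = \frac{10557}{4982}$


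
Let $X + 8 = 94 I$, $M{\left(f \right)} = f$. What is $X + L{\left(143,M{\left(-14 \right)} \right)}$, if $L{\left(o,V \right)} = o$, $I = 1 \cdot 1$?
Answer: $229$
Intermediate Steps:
$I = 1$
$X = 86$ ($X = -8 + 94 \cdot 1 = -8 + 94 = 86$)
$X + L{\left(143,M{\left(-14 \right)} \right)} = 86 + 143 = 229$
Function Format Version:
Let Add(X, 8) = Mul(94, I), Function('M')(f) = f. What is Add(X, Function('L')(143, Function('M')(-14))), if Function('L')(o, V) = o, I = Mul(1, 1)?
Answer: 229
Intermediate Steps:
I = 1
X = 86 (X = Add(-8, Mul(94, 1)) = Add(-8, 94) = 86)
Add(X, Function('L')(143, Function('M')(-14))) = Add(86, 143) = 229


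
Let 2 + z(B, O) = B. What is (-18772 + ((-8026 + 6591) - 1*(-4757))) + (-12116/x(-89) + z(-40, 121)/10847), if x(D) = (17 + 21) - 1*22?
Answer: -703200331/43388 ≈ -16207.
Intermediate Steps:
z(B, O) = -2 + B
x(D) = 16 (x(D) = 38 - 22 = 16)
(-18772 + ((-8026 + 6591) - 1*(-4757))) + (-12116/x(-89) + z(-40, 121)/10847) = (-18772 + ((-8026 + 6591) - 1*(-4757))) + (-12116/16 + (-2 - 40)/10847) = (-18772 + (-1435 + 4757)) + (-12116*1/16 - 42*1/10847) = (-18772 + 3322) + (-3029/4 - 42/10847) = -15450 - 32855731/43388 = -703200331/43388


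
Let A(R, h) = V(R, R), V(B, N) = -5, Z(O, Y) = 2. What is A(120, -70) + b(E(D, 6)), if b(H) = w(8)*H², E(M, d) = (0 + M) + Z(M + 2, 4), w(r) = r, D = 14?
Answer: 2043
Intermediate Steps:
E(M, d) = 2 + M (E(M, d) = (0 + M) + 2 = M + 2 = 2 + M)
A(R, h) = -5
b(H) = 8*H²
A(120, -70) + b(E(D, 6)) = -5 + 8*(2 + 14)² = -5 + 8*16² = -5 + 8*256 = -5 + 2048 = 2043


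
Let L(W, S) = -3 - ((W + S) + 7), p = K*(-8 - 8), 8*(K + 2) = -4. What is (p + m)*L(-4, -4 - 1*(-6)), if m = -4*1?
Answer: -288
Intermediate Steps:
m = -4
K = -5/2 (K = -2 + (⅛)*(-4) = -2 - ½ = -5/2 ≈ -2.5000)
p = 40 (p = -5*(-8 - 8)/2 = -5/2*(-16) = 40)
L(W, S) = -10 - S - W (L(W, S) = -3 - ((S + W) + 7) = -3 - (7 + S + W) = -3 + (-7 - S - W) = -10 - S - W)
(p + m)*L(-4, -4 - 1*(-6)) = (40 - 4)*(-10 - (-4 - 1*(-6)) - 1*(-4)) = 36*(-10 - (-4 + 6) + 4) = 36*(-10 - 1*2 + 4) = 36*(-10 - 2 + 4) = 36*(-8) = -288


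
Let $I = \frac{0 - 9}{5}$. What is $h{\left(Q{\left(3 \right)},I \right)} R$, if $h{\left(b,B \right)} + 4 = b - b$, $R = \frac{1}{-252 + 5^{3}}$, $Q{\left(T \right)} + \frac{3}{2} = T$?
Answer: $\frac{4}{127} \approx 0.031496$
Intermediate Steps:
$Q{\left(T \right)} = - \frac{3}{2} + T$
$I = - \frac{9}{5}$ ($I = \left(0 - 9\right) \frac{1}{5} = \left(-9\right) \frac{1}{5} = - \frac{9}{5} \approx -1.8$)
$R = - \frac{1}{127}$ ($R = \frac{1}{-252 + 125} = \frac{1}{-127} = - \frac{1}{127} \approx -0.007874$)
$h{\left(b,B \right)} = -4$ ($h{\left(b,B \right)} = -4 + \left(b - b\right) = -4 + 0 = -4$)
$h{\left(Q{\left(3 \right)},I \right)} R = \left(-4\right) \left(- \frac{1}{127}\right) = \frac{4}{127}$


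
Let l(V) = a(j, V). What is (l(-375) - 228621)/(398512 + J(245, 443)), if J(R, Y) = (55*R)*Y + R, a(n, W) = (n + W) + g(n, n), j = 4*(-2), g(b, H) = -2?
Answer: -114503/3184091 ≈ -0.035961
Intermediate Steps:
j = -8
a(n, W) = -2 + W + n (a(n, W) = (n + W) - 2 = (W + n) - 2 = -2 + W + n)
l(V) = -10 + V (l(V) = -2 + V - 8 = -10 + V)
J(R, Y) = R + 55*R*Y (J(R, Y) = 55*R*Y + R = R + 55*R*Y)
(l(-375) - 228621)/(398512 + J(245, 443)) = ((-10 - 375) - 228621)/(398512 + 245*(1 + 55*443)) = (-385 - 228621)/(398512 + 245*(1 + 24365)) = -229006/(398512 + 245*24366) = -229006/(398512 + 5969670) = -229006/6368182 = -229006*1/6368182 = -114503/3184091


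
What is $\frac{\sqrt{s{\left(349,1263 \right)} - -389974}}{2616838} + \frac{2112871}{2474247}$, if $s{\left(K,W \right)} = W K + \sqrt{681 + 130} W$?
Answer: $\frac{2112871}{2474247} + \frac{\sqrt{830761 + 1263 \sqrt{811}}}{2616838} \approx 0.8543$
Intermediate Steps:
$s{\left(K,W \right)} = K W + W \sqrt{811}$ ($s{\left(K,W \right)} = K W + \sqrt{811} W = K W + W \sqrt{811}$)
$\frac{\sqrt{s{\left(349,1263 \right)} - -389974}}{2616838} + \frac{2112871}{2474247} = \frac{\sqrt{1263 \left(349 + \sqrt{811}\right) - -389974}}{2616838} + \frac{2112871}{2474247} = \sqrt{\left(440787 + 1263 \sqrt{811}\right) + 389974} \cdot \frac{1}{2616838} + 2112871 \cdot \frac{1}{2474247} = \sqrt{830761 + 1263 \sqrt{811}} \cdot \frac{1}{2616838} + \frac{2112871}{2474247} = \frac{\sqrt{830761 + 1263 \sqrt{811}}}{2616838} + \frac{2112871}{2474247} = \frac{2112871}{2474247} + \frac{\sqrt{830761 + 1263 \sqrt{811}}}{2616838}$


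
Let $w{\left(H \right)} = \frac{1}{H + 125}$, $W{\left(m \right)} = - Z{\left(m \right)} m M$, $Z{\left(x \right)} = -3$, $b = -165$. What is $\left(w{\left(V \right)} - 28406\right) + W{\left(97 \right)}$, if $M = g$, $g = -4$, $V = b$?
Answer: $- \frac{1182801}{40} \approx -29570.0$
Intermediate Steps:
$V = -165$
$M = -4$
$W{\left(m \right)} = - 12 m$ ($W{\left(m \right)} = - \left(-3\right) m \left(-4\right) = 3 m \left(-4\right) = - 12 m$)
$w{\left(H \right)} = \frac{1}{125 + H}$
$\left(w{\left(V \right)} - 28406\right) + W{\left(97 \right)} = \left(\frac{1}{125 - 165} - 28406\right) - 1164 = \left(\frac{1}{-40} - 28406\right) - 1164 = \left(- \frac{1}{40} - 28406\right) - 1164 = - \frac{1136241}{40} - 1164 = - \frac{1182801}{40}$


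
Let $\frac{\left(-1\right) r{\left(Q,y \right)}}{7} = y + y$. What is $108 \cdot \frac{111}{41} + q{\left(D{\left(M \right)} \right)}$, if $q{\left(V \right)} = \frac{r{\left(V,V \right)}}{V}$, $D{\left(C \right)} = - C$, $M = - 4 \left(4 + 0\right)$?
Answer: $\frac{11414}{41} \approx 278.39$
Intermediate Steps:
$M = -16$ ($M = \left(-4\right) 4 = -16$)
$r{\left(Q,y \right)} = - 14 y$ ($r{\left(Q,y \right)} = - 7 \left(y + y\right) = - 7 \cdot 2 y = - 14 y$)
$q{\left(V \right)} = -14$ ($q{\left(V \right)} = \frac{\left(-14\right) V}{V} = -14$)
$108 \cdot \frac{111}{41} + q{\left(D{\left(M \right)} \right)} = 108 \cdot \frac{111}{41} - 14 = \frac{11988}{41} - 14 = \frac{11414}{41}$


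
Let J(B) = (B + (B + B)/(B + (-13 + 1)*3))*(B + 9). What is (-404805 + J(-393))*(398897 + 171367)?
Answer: -20761776519048/143 ≈ -1.4519e+11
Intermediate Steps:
J(B) = (9 + B)*(B + 2*B/(-36 + B)) (J(B) = (B + (2*B)/(B - 12*3))*(9 + B) = (B + (2*B)/(B - 36))*(9 + B) = (B + (2*B)/(-36 + B))*(9 + B) = (B + 2*B/(-36 + B))*(9 + B) = (9 + B)*(B + 2*B/(-36 + B)))
(-404805 + J(-393))*(398897 + 171367) = (-404805 - 393*(-306 + (-393)**2 - 25*(-393))/(-36 - 393))*(398897 + 171367) = (-404805 - 393*(-306 + 154449 + 9825)/(-429))*570264 = (-404805 - 393*(-1/429)*163968)*570264 = (-404805 + 21479808/143)*570264 = -36407307/143*570264 = -20761776519048/143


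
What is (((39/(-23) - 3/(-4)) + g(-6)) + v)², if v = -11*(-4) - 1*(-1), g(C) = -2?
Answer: 14969161/8464 ≈ 1768.6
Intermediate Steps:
v = 45 (v = 44 + 1 = 45)
(((39/(-23) - 3/(-4)) + g(-6)) + v)² = (((39/(-23) - 3/(-4)) - 2) + 45)² = (((39*(-1/23) - 3*(-¼)) - 2) + 45)² = (((-39/23 + ¾) - 2) + 45)² = ((-87/92 - 2) + 45)² = (-271/92 + 45)² = (3869/92)² = 14969161/8464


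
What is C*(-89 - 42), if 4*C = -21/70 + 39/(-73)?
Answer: 79779/2920 ≈ 27.322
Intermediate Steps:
C = -609/2920 (C = (-21/70 + 39/(-73))/4 = (-21*1/70 + 39*(-1/73))/4 = (-3/10 - 39/73)/4 = (1/4)*(-609/730) = -609/2920 ≈ -0.20856)
C*(-89 - 42) = -609*(-89 - 42)/2920 = -609/2920*(-131) = 79779/2920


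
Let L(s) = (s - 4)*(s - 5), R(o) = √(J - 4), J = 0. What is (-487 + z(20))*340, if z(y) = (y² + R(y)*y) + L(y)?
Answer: 52020 + 13600*I ≈ 52020.0 + 13600.0*I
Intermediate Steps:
R(o) = 2*I (R(o) = √(0 - 4) = √(-4) = 2*I)
L(s) = (-5 + s)*(-4 + s) (L(s) = (-4 + s)*(-5 + s) = (-5 + s)*(-4 + s))
z(y) = 20 - 9*y + 2*y² + 2*I*y (z(y) = (y² + (2*I)*y) + (20 + y² - 9*y) = (y² + 2*I*y) + (20 + y² - 9*y) = 20 - 9*y + 2*y² + 2*I*y)
(-487 + z(20))*340 = (-487 + (20 + 2*20² + 20*(-9 + 2*I)))*340 = (-487 + (20 + 2*400 + (-180 + 40*I)))*340 = (-487 + (20 + 800 + (-180 + 40*I)))*340 = (-487 + (640 + 40*I))*340 = (153 + 40*I)*340 = 52020 + 13600*I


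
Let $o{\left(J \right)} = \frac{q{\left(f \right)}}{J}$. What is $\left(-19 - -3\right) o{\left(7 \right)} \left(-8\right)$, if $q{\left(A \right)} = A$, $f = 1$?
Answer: $\frac{128}{7} \approx 18.286$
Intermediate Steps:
$o{\left(J \right)} = \frac{1}{J}$ ($o{\left(J \right)} = 1 \frac{1}{J} = \frac{1}{J}$)
$\left(-19 - -3\right) o{\left(7 \right)} \left(-8\right) = \frac{-19 - -3}{7} \left(-8\right) = \left(-19 + 3\right) \frac{1}{7} \left(-8\right) = \left(-16\right) \frac{1}{7} \left(-8\right) = \left(- \frac{16}{7}\right) \left(-8\right) = \frac{128}{7}$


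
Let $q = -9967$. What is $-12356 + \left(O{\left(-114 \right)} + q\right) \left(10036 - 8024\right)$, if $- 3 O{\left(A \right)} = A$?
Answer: $-19989504$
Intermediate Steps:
$O{\left(A \right)} = - \frac{A}{3}$
$-12356 + \left(O{\left(-114 \right)} + q\right) \left(10036 - 8024\right) = -12356 + \left(\left(- \frac{1}{3}\right) \left(-114\right) - 9967\right) \left(10036 - 8024\right) = -12356 + \left(38 - 9967\right) 2012 = -12356 - 19977148 = -19989504$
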